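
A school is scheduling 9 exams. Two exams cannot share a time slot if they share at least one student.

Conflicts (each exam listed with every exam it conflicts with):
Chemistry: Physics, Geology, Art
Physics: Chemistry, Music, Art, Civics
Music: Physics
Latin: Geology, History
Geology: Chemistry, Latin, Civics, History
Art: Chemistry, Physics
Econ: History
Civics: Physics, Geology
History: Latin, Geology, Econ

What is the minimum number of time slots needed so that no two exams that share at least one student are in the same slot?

3

Latin, Geology, History all conflict with each other, so at least 3 time slots are needed.
Using 3 time slots: Chemistry=2, Physics=1, Music=2, Latin=3, Geology=1, Art=3, Econ=1, Civics=2, History=2. Each listed conflict is separated.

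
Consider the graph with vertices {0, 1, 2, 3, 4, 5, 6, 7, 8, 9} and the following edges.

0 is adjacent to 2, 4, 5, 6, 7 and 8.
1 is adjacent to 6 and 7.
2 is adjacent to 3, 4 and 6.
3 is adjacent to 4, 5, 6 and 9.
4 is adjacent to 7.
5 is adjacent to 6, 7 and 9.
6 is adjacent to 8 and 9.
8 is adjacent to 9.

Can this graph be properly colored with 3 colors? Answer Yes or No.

No

3, 5, 6, 9 are mutually adjacent (a clique of size 4), so at least 4 colors are needed.
So 3 colors are not enough.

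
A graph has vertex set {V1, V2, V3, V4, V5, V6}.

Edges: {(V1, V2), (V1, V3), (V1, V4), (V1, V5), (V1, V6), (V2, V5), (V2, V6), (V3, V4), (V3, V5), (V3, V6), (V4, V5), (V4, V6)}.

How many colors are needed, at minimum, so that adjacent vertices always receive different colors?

4

V1, V3, V4, V6 are mutually adjacent (a clique of size 4), so at least 4 colors are needed.
One proper 4-coloring: V1=R, V2=G, V3=G, V4=Y, V5=B, V6=B. No two adjacent vertices share a color.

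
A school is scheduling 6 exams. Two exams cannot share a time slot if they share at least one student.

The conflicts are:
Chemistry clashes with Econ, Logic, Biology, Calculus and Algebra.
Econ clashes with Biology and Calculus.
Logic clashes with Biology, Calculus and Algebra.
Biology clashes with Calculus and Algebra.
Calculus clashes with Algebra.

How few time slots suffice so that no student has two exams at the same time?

5

Chemistry, Logic, Biology, Calculus, Algebra all conflict with each other, so at least 5 time slots are needed.
5 time slots suffice: time slot 1 → {Chemistry}; time slot 2 → {Calculus}; time slot 3 → {Biology}; time slot 4 → {Econ, Algebra}; time slot 5 → {Logic}. Every pair that conflicts lands in different time slots.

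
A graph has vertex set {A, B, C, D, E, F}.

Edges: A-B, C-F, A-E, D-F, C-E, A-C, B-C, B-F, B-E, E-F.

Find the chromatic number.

A, B, C, E are mutually adjacent (a clique of size 4), so at least 4 colors are needed.
4 colors suffice: A=yellow, B=green, C=red, D=red, E=blue, F=yellow. Each edge has distinct colors on its endpoints.

4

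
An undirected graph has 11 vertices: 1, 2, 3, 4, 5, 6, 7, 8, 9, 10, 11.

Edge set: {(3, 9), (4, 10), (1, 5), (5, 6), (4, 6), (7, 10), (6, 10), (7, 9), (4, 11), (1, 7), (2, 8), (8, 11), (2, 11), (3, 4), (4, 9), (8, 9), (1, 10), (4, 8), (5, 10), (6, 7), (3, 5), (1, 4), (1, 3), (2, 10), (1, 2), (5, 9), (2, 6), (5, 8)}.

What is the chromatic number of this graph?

3

5, 6, 10 are mutually adjacent, so at least 3 colors are needed.
3 colors suffice: color red → {2, 4, 5, 7}; color blue → {1, 6, 9, 11}; color green → {3, 8, 10}. No two adjacent vertices share a color.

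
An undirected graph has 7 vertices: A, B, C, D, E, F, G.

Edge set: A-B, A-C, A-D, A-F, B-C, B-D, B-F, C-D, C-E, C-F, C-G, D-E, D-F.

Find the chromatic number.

A, B, C, D, F are pairwise adjacent (a clique of size 5), so at least 5 colors are needed.
5 colors suffice: A=3, B=5, C=1, D=2, E=3, F=4, G=2. No two adjacent vertices share a color.

5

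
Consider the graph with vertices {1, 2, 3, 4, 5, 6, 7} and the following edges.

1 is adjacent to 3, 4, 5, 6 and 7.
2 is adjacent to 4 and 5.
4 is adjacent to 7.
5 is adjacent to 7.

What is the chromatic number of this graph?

3

1, 4, 7 form a triangle, so at least 3 colors are needed.
3 colors suffice: 1=a, 2=a, 3=b, 4=c, 5=c, 6=b, 7=b. Each edge has distinct colors on its endpoints.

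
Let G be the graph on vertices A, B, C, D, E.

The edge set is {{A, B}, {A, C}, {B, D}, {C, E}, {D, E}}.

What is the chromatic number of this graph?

The cycle B-A-C-E-D-B has odd length 5, so it cannot be 2-colored; at least 3 colors are needed.
3 colors suffice: color 1 → {C, D}; color 2 → {A, E}; color 3 → {B}. No two adjacent vertices share a color.

3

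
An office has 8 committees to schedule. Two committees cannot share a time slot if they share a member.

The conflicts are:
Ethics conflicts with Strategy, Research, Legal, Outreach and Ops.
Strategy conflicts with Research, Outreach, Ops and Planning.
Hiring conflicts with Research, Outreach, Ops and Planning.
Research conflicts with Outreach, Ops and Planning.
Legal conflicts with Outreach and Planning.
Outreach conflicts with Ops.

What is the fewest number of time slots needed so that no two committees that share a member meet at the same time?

Ethics, Strategy, Research, Outreach, Ops are mutually in conflict, so at least 5 time slots are needed.
Using 5 time slots: Ethics=5, Strategy=3, Hiring=3, Research=2, Legal=2, Outreach=1, Ops=4, Planning=1. Each listed conflict is separated.

5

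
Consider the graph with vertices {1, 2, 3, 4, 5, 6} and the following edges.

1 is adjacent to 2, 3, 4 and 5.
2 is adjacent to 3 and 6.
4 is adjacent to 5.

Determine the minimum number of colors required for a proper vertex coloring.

3

1, 4, 5 are mutually adjacent, so at least 3 colors are needed.
One proper 3-coloring: 1=red, 2=blue, 3=green, 4=green, 5=blue, 6=red. Each edge has distinct colors on its endpoints.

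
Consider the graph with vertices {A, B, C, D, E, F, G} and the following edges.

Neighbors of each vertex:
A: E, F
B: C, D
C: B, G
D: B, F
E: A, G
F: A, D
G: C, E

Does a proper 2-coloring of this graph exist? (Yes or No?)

No

The cycle C-G-E-A-F-D-B-C has odd length 7, so it cannot be 2-colored; at least 3 colors are needed.
So 2 colors are not enough.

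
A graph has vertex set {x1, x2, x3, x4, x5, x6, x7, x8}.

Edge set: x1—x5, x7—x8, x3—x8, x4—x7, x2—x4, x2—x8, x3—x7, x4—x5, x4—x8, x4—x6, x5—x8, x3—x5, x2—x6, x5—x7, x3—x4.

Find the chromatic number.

x3, x4, x5, x7, x8 are pairwise adjacent (a clique of size 5), so at least 5 colors are needed.
A valid assignment using 5 colors: x1=1, x2=2, x3=4, x4=1, x5=2, x6=3, x7=5, x8=3. Every edge joins two different colors.

5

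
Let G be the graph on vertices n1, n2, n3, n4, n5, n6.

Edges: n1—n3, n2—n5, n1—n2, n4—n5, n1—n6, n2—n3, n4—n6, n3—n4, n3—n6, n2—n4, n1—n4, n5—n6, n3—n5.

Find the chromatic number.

n2, n3, n4, n5 are pairwise adjacent (a clique of size 4), so at least 4 colors are needed.
One proper 4-coloring: n1=G, n2=Y, n3=R, n4=B, n5=G, n6=Y. Every edge joins two different colors.

4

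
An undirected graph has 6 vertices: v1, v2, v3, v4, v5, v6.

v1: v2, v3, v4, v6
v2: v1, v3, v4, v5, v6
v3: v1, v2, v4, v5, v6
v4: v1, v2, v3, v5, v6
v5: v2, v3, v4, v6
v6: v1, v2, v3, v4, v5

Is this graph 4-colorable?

No

v1, v2, v3, v4, v6 form a clique, so at least 5 colors are needed.
So 4 colors are not enough.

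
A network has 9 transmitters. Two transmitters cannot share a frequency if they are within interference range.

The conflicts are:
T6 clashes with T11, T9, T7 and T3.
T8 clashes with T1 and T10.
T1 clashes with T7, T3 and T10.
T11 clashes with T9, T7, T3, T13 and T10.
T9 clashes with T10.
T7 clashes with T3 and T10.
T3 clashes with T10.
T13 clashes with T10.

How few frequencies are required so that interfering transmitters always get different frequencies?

4

T6, T11, T7, T3 pairwise conflict, so at least 4 frequencies are needed.
Using 4 frequencies: T6=1, T8=3, T1=2, T11=2, T9=3, T7=4, T3=3, T13=3, T10=1. Every pair that conflicts lands in different frequencies.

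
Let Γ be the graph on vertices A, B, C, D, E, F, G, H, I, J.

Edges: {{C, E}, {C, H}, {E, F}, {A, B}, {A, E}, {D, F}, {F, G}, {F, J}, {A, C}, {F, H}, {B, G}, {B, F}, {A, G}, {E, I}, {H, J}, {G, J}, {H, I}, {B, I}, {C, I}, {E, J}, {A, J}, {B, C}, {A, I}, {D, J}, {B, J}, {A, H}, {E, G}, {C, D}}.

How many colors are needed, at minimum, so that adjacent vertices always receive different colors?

4

A, E, G, J form a clique, so at least 4 colors are needed.
4 colors suffice: color red → {A, F}; color blue → {C, J}; color green → {B, D, E, H}; color yellow → {G, I}. Each edge has distinct colors on its endpoints.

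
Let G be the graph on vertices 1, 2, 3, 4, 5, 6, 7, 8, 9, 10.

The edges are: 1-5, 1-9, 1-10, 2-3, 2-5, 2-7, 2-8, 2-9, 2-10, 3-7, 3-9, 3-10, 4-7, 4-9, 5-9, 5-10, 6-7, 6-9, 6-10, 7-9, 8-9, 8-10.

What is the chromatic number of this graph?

2, 3, 7, 9 are mutually adjacent (a clique of size 4), so at least 4 colors are needed.
4 colors suffice: 1=blue, 2=blue, 3=yellow, 4=blue, 5=green, 6=blue, 7=green, 8=green, 9=red, 10=red. Every edge joins two different colors.

4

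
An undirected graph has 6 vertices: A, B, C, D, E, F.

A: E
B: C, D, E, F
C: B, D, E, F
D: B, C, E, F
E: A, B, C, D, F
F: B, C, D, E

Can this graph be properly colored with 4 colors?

B, C, D, E, F form a clique, so at least 5 colors are needed.
So 4 colors are not enough.

No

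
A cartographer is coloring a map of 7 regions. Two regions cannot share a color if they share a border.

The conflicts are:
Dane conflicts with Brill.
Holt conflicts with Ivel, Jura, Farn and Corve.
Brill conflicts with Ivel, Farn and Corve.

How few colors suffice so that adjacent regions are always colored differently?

2

Holt and Farn conflict, so at least 2 colors are needed.
2 colors suffice: color 1 → {Holt, Brill}; color 2 → {Dane, Ivel, Jura, Farn, Corve}. No two conflicting regions share a color.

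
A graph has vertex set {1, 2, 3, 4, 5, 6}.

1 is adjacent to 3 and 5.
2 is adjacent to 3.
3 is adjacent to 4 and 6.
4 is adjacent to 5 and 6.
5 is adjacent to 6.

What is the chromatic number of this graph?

3

3, 4, 6 are pairwise adjacent, so at least 3 colors are needed.
3 colors suffice: color red → {3, 5}; color blue → {1, 2, 4}; color green → {6}. Every edge joins two different colors.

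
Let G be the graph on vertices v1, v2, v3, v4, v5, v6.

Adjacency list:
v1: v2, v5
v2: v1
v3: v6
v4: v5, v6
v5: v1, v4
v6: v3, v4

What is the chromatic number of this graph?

2

v4 and v5 are adjacent, so at least 2 colors are needed.
2 colors suffice: color 1 → {v2, v5, v6}; color 2 → {v1, v3, v4}. Every edge joins two different colors.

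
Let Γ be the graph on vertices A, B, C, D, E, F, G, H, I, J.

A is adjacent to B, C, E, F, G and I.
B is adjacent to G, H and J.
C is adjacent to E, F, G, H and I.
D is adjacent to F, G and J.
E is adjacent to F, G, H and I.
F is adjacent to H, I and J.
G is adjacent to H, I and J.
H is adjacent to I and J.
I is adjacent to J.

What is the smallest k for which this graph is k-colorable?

5

C, E, G, H, I are pairwise adjacent (a clique of size 5), so at least 5 colors are needed.
5 colors suffice: color 1 → {F, G}; color 2 → {B, D, I}; color 3 → {A, H}; color 4 → {E, J}; color 5 → {C}. Every edge joins two different colors.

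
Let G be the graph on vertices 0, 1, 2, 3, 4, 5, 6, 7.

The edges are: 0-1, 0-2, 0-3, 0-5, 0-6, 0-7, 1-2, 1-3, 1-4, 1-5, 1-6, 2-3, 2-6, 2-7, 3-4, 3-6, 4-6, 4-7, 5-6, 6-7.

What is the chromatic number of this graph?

5

0, 1, 2, 3, 6 are mutually adjacent (a clique of size 5), so at least 5 colors are needed.
One proper 5-coloring: 0=c, 1=b, 2=e, 3=d, 4=c, 5=d, 6=a, 7=b. Every edge joins two different colors.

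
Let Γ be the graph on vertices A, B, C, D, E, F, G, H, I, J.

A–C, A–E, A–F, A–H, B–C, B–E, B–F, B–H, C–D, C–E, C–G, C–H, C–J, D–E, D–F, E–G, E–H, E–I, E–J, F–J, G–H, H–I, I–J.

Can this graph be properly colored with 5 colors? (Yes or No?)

The chromatic number is 4. B, C, E, H form a clique, so at least 4 colors are needed.
4 colors suffice: A=4, B=4, C=2, D=3, E=1, F=1, G=4, H=3, I=2, J=3.
Since 5 ≥ 4, a proper 5-coloring certainly exists.

Yes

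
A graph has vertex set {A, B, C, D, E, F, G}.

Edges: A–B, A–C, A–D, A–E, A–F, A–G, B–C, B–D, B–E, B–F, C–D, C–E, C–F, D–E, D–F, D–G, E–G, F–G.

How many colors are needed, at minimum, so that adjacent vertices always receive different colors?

5

A, B, C, D, F form a clique, so at least 5 colors are needed.
5 colors suffice: color red → {D}; color blue → {A}; color green → {E, F}; color yellow → {C, G}; color purple → {B}. No two adjacent vertices share a color.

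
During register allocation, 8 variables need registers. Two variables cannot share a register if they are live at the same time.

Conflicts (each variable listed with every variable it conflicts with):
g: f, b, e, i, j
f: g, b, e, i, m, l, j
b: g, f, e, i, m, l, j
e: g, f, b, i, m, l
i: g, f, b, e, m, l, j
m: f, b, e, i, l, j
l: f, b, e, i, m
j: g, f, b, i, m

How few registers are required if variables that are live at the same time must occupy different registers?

f, b, e, i, m, l pairwise conflict, so at least 6 registers are needed.
6 registers suffice: register 1 → {f}; register 2 → {b}; register 3 → {i}; register 4 → {g, m}; register 5 → {e, j}; register 6 → {l}. Each listed conflict is separated.

6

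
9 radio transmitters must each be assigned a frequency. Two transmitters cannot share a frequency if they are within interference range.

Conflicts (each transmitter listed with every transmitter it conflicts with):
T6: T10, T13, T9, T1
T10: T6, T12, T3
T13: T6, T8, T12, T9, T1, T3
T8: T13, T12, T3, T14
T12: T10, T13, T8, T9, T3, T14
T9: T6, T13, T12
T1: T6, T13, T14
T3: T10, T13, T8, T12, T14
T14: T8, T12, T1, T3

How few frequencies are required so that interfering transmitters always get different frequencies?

4

T8, T12, T3, T14 all conflict with each other, so at least 4 frequencies are needed.
4 frequencies suffice: frequency 1 → {T6, T12}; frequency 2 → {T10, T13, T14}; frequency 3 → {T9, T1, T3}; frequency 4 → {T8}. No two conflicting transmitters share a frequency.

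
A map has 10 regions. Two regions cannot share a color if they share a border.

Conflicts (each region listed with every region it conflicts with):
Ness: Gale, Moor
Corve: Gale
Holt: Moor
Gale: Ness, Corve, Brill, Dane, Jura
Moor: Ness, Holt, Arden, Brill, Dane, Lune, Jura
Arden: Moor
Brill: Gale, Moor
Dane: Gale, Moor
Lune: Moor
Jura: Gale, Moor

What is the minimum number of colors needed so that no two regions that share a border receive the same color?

Moor and Arden conflict, so at least 2 colors are needed.
2 colors suffice: color 1 → {Gale, Moor}; color 2 → {Ness, Corve, Holt, Arden, Brill, Dane, Lune, Jura}. Every pair that conflicts lands in different colors.

2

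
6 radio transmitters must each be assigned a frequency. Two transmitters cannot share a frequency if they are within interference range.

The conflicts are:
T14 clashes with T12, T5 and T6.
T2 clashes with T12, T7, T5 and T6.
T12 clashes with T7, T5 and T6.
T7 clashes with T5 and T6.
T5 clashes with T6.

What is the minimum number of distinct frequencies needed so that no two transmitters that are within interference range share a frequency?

5

T2, T12, T7, T5, T6 are mutually in conflict, so at least 5 frequencies are needed.
5 frequencies suffice: T14=4, T2=4, T12=2, T7=5, T5=3, T6=1. No two conflicting transmitters share a frequency.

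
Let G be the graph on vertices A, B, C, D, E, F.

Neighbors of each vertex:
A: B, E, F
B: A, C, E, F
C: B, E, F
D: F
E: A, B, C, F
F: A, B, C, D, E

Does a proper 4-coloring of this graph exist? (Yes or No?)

The chromatic number is 4. B, C, E, F are mutually adjacent (a clique of size 4), so at least 4 colors are needed.
One proper 4-coloring: A=4, B=3, C=4, D=2, E=2, F=1.
That is already a proper 4-coloring.

Yes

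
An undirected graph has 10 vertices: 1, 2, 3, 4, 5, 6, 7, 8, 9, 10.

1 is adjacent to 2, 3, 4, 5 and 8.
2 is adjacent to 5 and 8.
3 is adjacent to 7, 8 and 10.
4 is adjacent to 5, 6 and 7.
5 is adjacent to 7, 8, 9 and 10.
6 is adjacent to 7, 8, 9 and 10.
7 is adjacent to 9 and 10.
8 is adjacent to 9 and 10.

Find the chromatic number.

4

1, 2, 5, 8 form a clique, so at least 4 colors are needed.
4 colors suffice: color red → {7, 8}; color blue → {3, 5, 6}; color green → {1, 9, 10}; color yellow → {2, 4}. Every edge joins two different colors.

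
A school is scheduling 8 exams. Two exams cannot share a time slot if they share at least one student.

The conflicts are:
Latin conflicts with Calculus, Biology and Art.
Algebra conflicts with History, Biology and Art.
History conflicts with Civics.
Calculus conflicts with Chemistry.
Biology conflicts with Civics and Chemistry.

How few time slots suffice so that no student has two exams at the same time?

Calculus and Chemistry conflict, so at least 2 time slots are needed.
2 time slots suffice: time slot 1 → {History, Calculus, Biology, Art}; time slot 2 → {Latin, Algebra, Civics, Chemistry}. Each listed conflict is separated.

2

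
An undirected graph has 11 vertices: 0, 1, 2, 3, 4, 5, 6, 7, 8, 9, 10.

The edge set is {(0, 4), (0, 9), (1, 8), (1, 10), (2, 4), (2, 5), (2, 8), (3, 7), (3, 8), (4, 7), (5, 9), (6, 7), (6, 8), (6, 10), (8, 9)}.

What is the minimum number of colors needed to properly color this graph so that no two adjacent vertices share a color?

3

The cycle 2-4-0-9-5-2 has odd length 5, so it cannot be 2-colored; at least 3 colors are needed.
3 colors suffice: color a → {0, 5, 7, 8, 10}; color b → {1, 2, 3, 6, 9}; color c → {4}. Each edge has distinct colors on its endpoints.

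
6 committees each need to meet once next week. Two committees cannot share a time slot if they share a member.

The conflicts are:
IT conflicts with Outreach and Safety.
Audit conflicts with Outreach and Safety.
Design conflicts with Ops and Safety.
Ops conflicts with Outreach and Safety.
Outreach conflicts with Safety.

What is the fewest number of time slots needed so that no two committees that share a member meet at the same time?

IT, Outreach, Safety are mutually in conflict, so at least 3 time slots are needed.
3 time slots suffice: time slot 1 → {Safety}; time slot 2 → {Design, Outreach}; time slot 3 → {IT, Audit, Ops}. Every pair that conflicts lands in different time slots.

3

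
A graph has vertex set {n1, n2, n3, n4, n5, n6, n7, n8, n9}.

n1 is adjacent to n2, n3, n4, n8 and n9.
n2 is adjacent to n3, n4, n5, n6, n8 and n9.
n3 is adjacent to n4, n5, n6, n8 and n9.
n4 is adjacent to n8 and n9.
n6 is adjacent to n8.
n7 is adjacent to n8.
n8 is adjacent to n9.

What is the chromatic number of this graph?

6

n1, n2, n3, n4, n8, n9 form a clique, so at least 6 colors are needed.
One proper 6-coloring: n1=4, n2=2, n3=3, n4=6, n5=1, n6=4, n7=2, n8=1, n9=5. No two adjacent vertices share a color.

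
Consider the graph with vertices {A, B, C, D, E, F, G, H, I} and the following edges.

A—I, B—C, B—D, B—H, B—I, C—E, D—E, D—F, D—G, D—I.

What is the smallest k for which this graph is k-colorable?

3

B, D, I are pairwise adjacent, so at least 3 colors are needed.
One proper 3-coloring: A=1, B=2, C=1, D=1, E=2, F=2, G=2, H=1, I=3. Every edge joins two different colors.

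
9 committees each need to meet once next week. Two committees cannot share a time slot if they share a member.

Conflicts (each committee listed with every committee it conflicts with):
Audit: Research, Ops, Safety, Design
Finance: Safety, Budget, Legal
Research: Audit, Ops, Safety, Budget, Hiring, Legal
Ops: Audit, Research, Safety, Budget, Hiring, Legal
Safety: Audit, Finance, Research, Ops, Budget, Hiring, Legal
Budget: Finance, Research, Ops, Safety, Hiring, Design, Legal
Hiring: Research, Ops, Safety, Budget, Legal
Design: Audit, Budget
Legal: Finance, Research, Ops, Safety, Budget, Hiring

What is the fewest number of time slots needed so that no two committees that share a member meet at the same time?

Research, Ops, Safety, Budget, Hiring, Legal pairwise conflict, so at least 6 time slots are needed.
A valid assignment using 6 time slots: Audit=2, Finance=3, Research=3, Ops=4, Safety=1, Budget=2, Hiring=6, Design=1, Legal=5. No two conflicting committees share a time slot.

6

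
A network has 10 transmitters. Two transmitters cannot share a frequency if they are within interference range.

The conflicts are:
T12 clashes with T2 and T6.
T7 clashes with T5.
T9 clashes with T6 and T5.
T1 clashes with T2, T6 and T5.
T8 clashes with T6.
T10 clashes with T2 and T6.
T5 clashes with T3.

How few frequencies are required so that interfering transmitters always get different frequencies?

2

T1 and T2 conflict, so at least 2 frequencies are needed.
2 frequencies suffice: frequency 1 → {T2, T6, T5}; frequency 2 → {T12, T7, T9, T1, T8, T10, T3}. Every pair that conflicts lands in different frequencies.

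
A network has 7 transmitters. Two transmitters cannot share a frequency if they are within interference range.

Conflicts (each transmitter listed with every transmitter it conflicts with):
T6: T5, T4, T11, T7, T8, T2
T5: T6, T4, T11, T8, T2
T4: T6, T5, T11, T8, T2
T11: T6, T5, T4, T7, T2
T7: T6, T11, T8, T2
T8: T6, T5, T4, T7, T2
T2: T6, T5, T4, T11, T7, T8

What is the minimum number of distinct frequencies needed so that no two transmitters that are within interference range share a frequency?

5

T6, T5, T4, T8, T2 all conflict with each other, so at least 5 frequencies are needed.
5 frequencies suffice: T6=1, T5=3, T4=5, T11=4, T7=3, T8=4, T2=2. Every pair that conflicts lands in different frequencies.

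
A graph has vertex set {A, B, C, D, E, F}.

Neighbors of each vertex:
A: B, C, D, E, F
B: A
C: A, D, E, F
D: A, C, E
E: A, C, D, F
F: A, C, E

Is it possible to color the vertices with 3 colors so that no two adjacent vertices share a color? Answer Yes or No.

No

A, C, E, F are pairwise adjacent (a clique of size 4), so at least 4 colors are needed.
So 3 colors are not enough.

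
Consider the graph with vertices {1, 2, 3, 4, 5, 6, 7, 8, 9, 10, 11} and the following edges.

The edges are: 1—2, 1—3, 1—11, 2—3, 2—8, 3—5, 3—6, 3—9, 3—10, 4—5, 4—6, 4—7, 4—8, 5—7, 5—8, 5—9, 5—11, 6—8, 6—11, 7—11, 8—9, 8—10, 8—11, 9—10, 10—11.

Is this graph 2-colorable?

No

5, 7, 11 are mutually adjacent, so at least 3 colors are needed.
So 2 colors are not enough.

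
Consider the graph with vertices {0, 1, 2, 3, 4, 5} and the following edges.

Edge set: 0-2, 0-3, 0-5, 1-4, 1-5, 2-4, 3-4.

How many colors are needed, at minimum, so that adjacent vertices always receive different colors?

3

The cycle 4-1-5-0-3-4 has odd length 5, so it cannot be 2-colored; at least 3 colors are needed.
3 colors suffice: color a → {0, 4}; color b → {2, 3, 5}; color c → {1}. No two adjacent vertices share a color.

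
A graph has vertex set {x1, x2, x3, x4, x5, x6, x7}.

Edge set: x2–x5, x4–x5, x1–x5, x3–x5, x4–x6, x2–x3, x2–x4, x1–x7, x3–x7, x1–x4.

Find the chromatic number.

x2, x4, x5 are mutually adjacent, so at least 3 colors are needed.
3 colors suffice: x1=3, x2=3, x3=1, x4=1, x5=2, x6=2, x7=2. Each edge has distinct colors on its endpoints.

3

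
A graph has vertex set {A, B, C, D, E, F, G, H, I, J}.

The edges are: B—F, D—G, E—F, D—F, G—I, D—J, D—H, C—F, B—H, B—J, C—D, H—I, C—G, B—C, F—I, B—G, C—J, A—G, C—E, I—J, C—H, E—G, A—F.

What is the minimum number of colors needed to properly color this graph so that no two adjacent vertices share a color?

B, C, F are pairwise adjacent, so at least 3 colors are needed.
3 colors suffice: color red → {A, C, I}; color blue → {F, G, H, J}; color green → {B, D, E}. No two adjacent vertices share a color.

3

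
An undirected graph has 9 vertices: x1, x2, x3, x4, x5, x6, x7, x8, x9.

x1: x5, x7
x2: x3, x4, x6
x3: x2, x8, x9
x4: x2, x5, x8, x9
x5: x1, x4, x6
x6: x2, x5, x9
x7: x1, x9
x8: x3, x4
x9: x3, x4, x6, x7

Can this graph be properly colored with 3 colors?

The chromatic number is 3. The cycle x5-x6-x9-x7-x1-x5 has odd length 5, so it cannot be 2-colored; at least 3 colors are needed.
3 colors suffice: color R → {x2, x5, x8, x9}; color B → {x3, x4, x6, x7}; color G → {x1}.
That is already a proper 3-coloring.

Yes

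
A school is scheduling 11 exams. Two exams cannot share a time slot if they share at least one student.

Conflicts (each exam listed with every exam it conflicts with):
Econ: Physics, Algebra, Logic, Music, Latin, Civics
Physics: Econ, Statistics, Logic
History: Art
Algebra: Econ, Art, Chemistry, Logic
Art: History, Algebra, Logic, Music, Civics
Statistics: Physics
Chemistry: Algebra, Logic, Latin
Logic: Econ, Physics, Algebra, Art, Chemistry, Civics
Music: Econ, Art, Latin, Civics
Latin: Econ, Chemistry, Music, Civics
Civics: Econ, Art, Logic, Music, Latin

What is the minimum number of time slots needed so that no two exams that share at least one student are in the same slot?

4

Econ, Music, Latin, Civics all conflict with each other, so at least 4 time slots are needed.
A valid assignment using 4 time slots: Econ=1, Physics=3, History=2, Algebra=3, Art=1, Statistics=1, Chemistry=1, Logic=2, Music=4, Latin=2, Civics=3. Each listed conflict is separated.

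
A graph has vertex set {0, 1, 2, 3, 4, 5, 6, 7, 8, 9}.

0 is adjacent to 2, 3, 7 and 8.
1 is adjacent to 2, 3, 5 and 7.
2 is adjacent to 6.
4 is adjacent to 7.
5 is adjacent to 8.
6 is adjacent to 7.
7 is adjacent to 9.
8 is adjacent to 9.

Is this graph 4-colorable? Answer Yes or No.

Yes

The chromatic number is 3. The cycle 1-7-9-8-5-1 has odd length 5, so it cannot be 2-colored; at least 3 colors are needed.
3 colors suffice: color a → {2, 3, 7, 8}; color b → {0, 1, 4, 6, 9}; color c → {5}.
Since 4 ≥ 3, a proper 4-coloring certainly exists.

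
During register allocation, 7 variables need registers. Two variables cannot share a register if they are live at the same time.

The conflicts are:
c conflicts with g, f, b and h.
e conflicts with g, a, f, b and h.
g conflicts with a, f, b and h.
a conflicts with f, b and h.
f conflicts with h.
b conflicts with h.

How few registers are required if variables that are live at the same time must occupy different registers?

5

e, g, a, b, h all conflict with each other, so at least 5 registers are needed.
A valid assignment using 5 registers: c=4, e=4, g=2, a=5, f=3, b=3, h=1. Each listed conflict is separated.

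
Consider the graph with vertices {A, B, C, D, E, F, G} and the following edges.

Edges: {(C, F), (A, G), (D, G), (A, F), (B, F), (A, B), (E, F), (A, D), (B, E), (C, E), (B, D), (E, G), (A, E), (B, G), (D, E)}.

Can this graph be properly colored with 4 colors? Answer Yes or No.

A, B, D, E, G are pairwise adjacent (a clique of size 5), so at least 5 colors are needed.
So 4 colors are not enough.

No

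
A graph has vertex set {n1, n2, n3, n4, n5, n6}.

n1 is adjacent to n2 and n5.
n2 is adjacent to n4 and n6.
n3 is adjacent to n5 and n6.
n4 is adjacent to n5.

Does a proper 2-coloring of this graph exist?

The cycle n3-n5-n4-n2-n6-n3 has odd length 5, so it cannot be 2-colored; at least 3 colors are needed.
So 2 colors are not enough.

No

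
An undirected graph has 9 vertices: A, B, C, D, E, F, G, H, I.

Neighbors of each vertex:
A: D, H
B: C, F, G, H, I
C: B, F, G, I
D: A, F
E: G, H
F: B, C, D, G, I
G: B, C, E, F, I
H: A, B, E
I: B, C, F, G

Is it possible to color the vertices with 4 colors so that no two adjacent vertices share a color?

B, C, F, G, I are mutually adjacent (a clique of size 5), so at least 5 colors are needed.
So 4 colors are not enough.

No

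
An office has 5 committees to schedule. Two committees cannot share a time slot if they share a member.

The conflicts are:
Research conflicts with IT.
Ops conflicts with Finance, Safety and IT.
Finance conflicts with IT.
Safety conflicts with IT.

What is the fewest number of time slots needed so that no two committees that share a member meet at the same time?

3

Ops, Safety, IT pairwise conflict, so at least 3 time slots are needed.
A valid assignment using 3 time slots: Research=2, Ops=2, Finance=3, Safety=3, IT=1. Each listed conflict is separated.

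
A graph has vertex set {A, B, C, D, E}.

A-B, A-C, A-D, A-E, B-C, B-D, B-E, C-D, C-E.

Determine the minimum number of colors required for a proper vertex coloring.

4

A, B, C, D are pairwise adjacent (a clique of size 4), so at least 4 colors are needed.
4 colors suffice: A=1, B=3, C=2, D=4, E=4. Every edge joins two different colors.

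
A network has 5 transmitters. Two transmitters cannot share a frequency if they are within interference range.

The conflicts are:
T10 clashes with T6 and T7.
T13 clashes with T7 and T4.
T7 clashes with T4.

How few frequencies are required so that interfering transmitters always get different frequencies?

3

T13, T7, T4 pairwise conflict, so at least 3 frequencies are needed.
3 frequencies suffice: frequency 1 → {T6, T7}; frequency 2 → {T10, T4}; frequency 3 → {T13}. Each listed conflict is separated.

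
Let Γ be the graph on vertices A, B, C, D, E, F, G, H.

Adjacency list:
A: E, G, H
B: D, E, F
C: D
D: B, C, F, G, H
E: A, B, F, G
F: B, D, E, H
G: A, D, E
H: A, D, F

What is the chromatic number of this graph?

3

B, D, F are pairwise adjacent, so at least 3 colors are needed.
A valid assignment using 3 colors: A=blue, B=green, C=blue, D=red, E=red, F=blue, G=green, H=green. Each edge has distinct colors on its endpoints.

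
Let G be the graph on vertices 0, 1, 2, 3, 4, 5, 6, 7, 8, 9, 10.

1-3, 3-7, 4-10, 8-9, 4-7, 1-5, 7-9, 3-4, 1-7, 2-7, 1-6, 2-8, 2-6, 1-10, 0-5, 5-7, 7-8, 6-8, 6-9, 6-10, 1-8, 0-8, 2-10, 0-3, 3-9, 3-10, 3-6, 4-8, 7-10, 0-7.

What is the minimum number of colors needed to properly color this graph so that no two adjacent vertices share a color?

4

3, 4, 7, 10 form a clique, so at least 4 colors are needed.
4 colors suffice: color red → {6, 7}; color blue → {3, 5, 8}; color green → {0, 9, 10}; color yellow → {1, 2, 4}. Every edge joins two different colors.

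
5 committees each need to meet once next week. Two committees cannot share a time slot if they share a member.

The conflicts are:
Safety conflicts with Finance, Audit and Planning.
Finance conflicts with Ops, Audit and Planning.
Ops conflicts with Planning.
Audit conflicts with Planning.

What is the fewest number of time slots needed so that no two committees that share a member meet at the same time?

4

Safety, Finance, Audit, Planning all conflict with each other, so at least 4 time slots are needed.
Using 4 time slots: Safety=4, Finance=2, Ops=3, Audit=3, Planning=1. Each listed conflict is separated.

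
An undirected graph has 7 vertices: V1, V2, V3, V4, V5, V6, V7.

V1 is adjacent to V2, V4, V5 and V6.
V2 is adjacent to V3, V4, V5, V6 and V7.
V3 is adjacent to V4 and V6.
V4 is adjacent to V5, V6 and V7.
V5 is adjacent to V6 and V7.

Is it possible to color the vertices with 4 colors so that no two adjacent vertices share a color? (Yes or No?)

V1, V2, V4, V5, V6 form a clique, so at least 5 colors are needed.
So 4 colors are not enough.

No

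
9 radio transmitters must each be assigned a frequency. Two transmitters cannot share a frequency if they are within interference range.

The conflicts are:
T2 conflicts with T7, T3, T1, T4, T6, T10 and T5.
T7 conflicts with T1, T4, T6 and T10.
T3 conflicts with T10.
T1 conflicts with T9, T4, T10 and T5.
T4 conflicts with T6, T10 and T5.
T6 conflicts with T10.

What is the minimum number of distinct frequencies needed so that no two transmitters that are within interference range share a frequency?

5

T2, T7, T4, T6, T10 all conflict with each other, so at least 5 frequencies are needed.
5 frequencies suffice: frequency 1 → {T2, T9}; frequency 2 → {T3, T4}; frequency 3 → {T1, T6}; frequency 4 → {T10, T5}; frequency 5 → {T7}. Each listed conflict is separated.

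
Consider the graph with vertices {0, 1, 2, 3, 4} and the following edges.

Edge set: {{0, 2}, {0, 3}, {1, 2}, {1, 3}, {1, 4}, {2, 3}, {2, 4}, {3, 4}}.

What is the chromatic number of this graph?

4

1, 2, 3, 4 form a clique, so at least 4 colors are needed.
4 colors suffice: color red → {2}; color blue → {3}; color green → {0, 4}; color yellow → {1}. Each edge has distinct colors on its endpoints.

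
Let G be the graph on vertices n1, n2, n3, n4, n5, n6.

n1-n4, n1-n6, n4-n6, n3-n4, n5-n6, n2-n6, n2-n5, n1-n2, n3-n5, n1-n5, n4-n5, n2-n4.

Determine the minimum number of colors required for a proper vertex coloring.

n1, n2, n4, n5, n6 form a clique, so at least 5 colors are needed.
5 colors suffice: color 1 → {n4}; color 2 → {n5}; color 3 → {n3, n6}; color 4 → {n1}; color 5 → {n2}. Every edge joins two different colors.

5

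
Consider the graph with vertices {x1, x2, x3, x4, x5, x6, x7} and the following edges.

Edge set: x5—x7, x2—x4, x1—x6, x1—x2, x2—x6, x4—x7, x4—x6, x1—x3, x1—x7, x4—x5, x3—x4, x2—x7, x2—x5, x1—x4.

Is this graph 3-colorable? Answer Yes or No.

No

x2, x4, x5, x7 are mutually adjacent (a clique of size 4), so at least 4 colors are needed.
So 3 colors are not enough.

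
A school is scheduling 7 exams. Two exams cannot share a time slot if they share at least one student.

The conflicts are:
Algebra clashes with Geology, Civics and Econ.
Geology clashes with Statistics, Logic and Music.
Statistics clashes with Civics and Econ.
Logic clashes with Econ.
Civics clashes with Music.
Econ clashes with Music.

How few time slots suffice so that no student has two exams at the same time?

Statistics and Civics conflict, so at least 2 time slots are needed.
2 time slots suffice: Algebra=2, Geology=1, Statistics=2, Logic=2, Civics=1, Econ=1, Music=2. Every pair that conflicts lands in different time slots.

2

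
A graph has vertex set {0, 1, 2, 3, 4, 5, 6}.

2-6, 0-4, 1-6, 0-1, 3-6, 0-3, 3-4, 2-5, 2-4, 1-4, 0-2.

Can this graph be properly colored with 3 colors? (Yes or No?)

Yes

The chromatic number is 3. 0, 3, 4 are mutually adjacent, so at least 3 colors are needed.
3 colors suffice: color a → {4, 5, 6}; color b → {1, 2, 3}; color c → {0}.
That is already a proper 3-coloring.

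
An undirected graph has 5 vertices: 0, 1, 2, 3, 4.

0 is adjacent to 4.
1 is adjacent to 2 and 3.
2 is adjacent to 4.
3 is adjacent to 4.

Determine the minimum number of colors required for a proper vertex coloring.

2

3 and 4 are adjacent, so at least 2 colors are needed.
2 colors suffice: 0=blue, 1=red, 2=blue, 3=blue, 4=red. No two adjacent vertices share a color.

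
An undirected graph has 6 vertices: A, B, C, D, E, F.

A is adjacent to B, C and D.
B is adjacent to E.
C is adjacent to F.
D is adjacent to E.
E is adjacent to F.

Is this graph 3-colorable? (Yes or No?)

Yes

The chromatic number is 3. The cycle F-E-B-A-C-F has odd length 5, so it cannot be 2-colored; at least 3 colors are needed.
A valid assignment using 3 colors: A=red, B=blue, C=blue, D=blue, E=red, F=green.
That is already a proper 3-coloring.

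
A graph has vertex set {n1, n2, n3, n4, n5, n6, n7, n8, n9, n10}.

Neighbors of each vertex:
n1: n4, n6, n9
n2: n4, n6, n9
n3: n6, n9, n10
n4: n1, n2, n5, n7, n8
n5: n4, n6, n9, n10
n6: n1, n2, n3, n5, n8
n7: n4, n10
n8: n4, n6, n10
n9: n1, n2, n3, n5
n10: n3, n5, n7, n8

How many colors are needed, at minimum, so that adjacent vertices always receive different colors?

n5 and n10 are adjacent, so at least 2 colors are needed.
2 colors suffice: color 1 → {n4, n6, n9, n10}; color 2 → {n1, n2, n3, n5, n7, n8}. Each edge has distinct colors on its endpoints.

2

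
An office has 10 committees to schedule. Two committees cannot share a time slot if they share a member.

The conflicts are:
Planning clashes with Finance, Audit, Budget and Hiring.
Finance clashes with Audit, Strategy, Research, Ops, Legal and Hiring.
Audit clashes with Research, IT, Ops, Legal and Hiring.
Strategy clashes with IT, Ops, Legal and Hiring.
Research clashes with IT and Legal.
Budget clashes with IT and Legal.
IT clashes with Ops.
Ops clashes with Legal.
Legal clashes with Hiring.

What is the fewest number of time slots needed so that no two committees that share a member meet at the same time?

Finance, Strategy, Ops, Legal are mutually in conflict, so at least 4 time slots are needed.
4 time slots suffice: time slot 1 → {Planning, IT, Legal}; time slot 2 → {Finance, Budget}; time slot 3 → {Audit, Strategy}; time slot 4 → {Research, Ops, Hiring}. No two conflicting committees share a time slot.

4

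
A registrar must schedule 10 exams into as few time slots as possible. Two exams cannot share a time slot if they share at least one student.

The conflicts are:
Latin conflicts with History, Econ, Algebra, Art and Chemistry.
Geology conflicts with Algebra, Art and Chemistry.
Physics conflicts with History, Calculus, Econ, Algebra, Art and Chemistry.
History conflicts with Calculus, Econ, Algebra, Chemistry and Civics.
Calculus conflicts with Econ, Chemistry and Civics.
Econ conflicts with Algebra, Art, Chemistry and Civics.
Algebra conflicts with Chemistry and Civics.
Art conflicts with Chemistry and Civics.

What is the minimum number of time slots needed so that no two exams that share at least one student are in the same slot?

Physics, History, Calculus, Econ, Chemistry all conflict with each other, so at least 5 time slots are needed.
5 time slots suffice: time slot 1 → {Chemistry, Civics}; time slot 2 → {Geology, Econ}; time slot 3 → {Calculus, Algebra, Art}; time slot 4 → {History}; time slot 5 → {Latin, Physics}. Every pair that conflicts lands in different time slots.

5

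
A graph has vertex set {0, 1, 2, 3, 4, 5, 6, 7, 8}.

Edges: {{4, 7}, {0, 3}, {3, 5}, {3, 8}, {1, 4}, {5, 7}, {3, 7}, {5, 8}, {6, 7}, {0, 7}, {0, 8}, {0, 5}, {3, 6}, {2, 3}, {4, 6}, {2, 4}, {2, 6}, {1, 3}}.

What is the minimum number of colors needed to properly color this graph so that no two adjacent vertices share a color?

4

0, 3, 5, 8 are mutually adjacent (a clique of size 4), so at least 4 colors are needed.
4 colors suffice: color red → {3, 4}; color blue → {1, 2, 7, 8}; color green → {5, 6}; color yellow → {0}. Every edge joins two different colors.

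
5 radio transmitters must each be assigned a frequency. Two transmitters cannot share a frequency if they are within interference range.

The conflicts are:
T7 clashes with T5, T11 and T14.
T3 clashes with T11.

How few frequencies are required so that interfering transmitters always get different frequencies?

T7 and T11 conflict, so at least 2 frequencies are needed.
Using 2 frequencies: T7=1, T5=2, T3=1, T11=2, T14=2. No two conflicting transmitters share a frequency.

2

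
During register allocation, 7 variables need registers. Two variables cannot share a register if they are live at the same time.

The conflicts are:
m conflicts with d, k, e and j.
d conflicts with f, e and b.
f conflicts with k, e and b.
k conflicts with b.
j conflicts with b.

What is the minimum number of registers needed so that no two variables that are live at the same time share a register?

d, f, b are mutually in conflict, so at least 3 registers are needed.
3 registers suffice: register 1 → {m, f}; register 2 → {d, k, j}; register 3 → {e, b}. No two conflicting variables share a register.

3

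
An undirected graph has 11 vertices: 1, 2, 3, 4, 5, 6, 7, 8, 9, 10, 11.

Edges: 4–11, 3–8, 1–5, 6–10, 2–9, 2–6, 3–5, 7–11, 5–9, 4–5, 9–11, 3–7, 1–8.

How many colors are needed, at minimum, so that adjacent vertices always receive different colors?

The cycle 7-11-4-5-3-7 has odd length 5, so it cannot be 2-colored; at least 3 colors are needed.
3 colors suffice: color red → {5, 6, 8, 11}; color blue → {1, 3, 4, 9, 10}; color green → {2, 7}. Each edge has distinct colors on its endpoints.

3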